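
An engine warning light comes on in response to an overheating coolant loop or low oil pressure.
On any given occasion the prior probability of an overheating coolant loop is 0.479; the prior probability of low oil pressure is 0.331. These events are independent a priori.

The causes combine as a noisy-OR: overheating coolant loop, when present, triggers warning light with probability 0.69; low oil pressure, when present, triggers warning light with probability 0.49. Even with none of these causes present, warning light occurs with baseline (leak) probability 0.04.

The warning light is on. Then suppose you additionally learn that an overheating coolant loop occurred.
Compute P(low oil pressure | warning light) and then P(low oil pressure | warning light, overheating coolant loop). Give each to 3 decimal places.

P(low oil pressure | warning light) ≈ 0.482; P(low oil pressure | warning light, overheating coolant loop) ≈ 0.374

Under noisy-OR, P(warning light | causes) = 1 − (1−0.04)·∏(1−qᵢ) over the active causes.
For the numerator, keep only low oil pressure=true terms: 0.088019 + 0.134485 = 0.222504
Normalizer over all consistent configurations: 0.04*0.521*0.669 + 0.5104*0.521*0.331 + 0.7024*0.479*0.669 + 0.848224*0.479*0.331 = 0.461531
Posterior = 0.222504 / 0.461531 ≈ 0.482

Now also conditioning on overheating coolant loop=true:
By total probability over both values of low oil pressure:
  P(warning light | overheating coolant loop) = 0.7024×0.669 + 0.848224×0.331
        = 0.469906 + 0.280762 = 0.750668
The terms with low oil pressure present sum to 0.280762, so
  P(low oil pressure | warning light, overheating coolant loop) = 0.280762 / 0.750668 ≈ 0.374
The drop from 0.482 to 0.374 is the explaining-away (discounting) effect.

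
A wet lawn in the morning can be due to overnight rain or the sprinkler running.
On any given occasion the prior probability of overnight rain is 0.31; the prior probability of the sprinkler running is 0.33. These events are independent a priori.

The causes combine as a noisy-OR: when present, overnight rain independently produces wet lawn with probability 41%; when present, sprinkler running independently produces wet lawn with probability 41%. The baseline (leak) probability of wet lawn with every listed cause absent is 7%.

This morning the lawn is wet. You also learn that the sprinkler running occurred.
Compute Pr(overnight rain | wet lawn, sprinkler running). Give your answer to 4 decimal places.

Under noisy-OR, P(wet lawn | causes) = 1 − (1−0.07)·∏(1−qᵢ) over the active causes.
Weight on overnight rain=true, given the evidence: 0.676267*0.31 = 0.209643
Denominator P(wet lawn | sprinkler running): 0.4513*0.69 + 0.676267*0.31 = 0.521040
Posterior = 0.209643 / 0.521040 ≈ 0.4024

Pr(overnight rain | wet lawn, sprinkler running) ≈ 0.4024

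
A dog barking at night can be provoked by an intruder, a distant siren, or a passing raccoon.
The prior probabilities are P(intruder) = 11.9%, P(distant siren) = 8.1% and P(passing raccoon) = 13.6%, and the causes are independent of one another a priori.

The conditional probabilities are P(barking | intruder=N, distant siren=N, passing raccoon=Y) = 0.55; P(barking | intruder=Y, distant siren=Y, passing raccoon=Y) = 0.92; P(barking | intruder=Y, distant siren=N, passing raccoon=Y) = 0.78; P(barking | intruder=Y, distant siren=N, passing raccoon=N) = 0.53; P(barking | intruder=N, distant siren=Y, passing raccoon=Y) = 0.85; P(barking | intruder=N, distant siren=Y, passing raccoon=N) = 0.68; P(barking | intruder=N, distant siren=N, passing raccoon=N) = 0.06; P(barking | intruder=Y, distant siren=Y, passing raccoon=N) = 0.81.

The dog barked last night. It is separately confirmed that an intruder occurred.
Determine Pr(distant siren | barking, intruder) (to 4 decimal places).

P(barking | intruder) = 0.53·0.919·0.864 + 0.78·0.919·0.136 + 0.81·0.081·0.864 + 0.92·0.081·0.136 = 0.420828 + 0.097488 + 0.056687 + 0.010135 = 0.585138
The distant siren-present share is 0.056687 + 0.010135 = 0.066822.
P(distant siren | barking, intruder) = 0.066822 / 0.585138 ≈ 0.1142

Pr(distant siren | barking, intruder) ≈ 0.1142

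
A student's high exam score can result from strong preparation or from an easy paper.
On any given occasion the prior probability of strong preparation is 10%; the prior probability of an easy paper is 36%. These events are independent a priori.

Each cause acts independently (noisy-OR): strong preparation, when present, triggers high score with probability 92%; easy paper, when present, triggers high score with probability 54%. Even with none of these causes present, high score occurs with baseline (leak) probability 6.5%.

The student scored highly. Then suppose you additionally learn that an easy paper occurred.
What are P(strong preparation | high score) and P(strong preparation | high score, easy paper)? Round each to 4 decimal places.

Under noisy-OR, P(high score | causes) = 1 − (1−0.065)·∏(1−qᵢ) over the active causes.
By total probability over the 4 (strong preparation, easy paper) configurations:
  P(high score) = 0.065·0.9·0.64 + 0.5699·0.9·0.36 + 0.9252·0.1·0.64 + 0.965592·0.1·0.36
        = 0.037440 + 0.184648 + 0.059213 + 0.034761 = 0.316062
The terms with strong preparation present sum to 0.093974, so
  P(strong preparation | high score) = 0.093974 / 0.316062 ≈ 0.2973

With the extra evidence:
P(high score | easy paper) = 0.5699*0.9 + 0.965592*0.1 = 0.512910 + 0.096559 = 0.609469
The strong preparation-present share is 0.965592*0.1 = 0.096559.
Hence the posterior is 0.096559/0.609469 ≈ 0.1584.
Conditioning on easy paper lowers the posterior on strong preparation: the classic explaining-away effect in a common-effect structure.

P(strong preparation | high score) ≈ 0.2973; P(strong preparation | high score, easy paper) ≈ 0.1584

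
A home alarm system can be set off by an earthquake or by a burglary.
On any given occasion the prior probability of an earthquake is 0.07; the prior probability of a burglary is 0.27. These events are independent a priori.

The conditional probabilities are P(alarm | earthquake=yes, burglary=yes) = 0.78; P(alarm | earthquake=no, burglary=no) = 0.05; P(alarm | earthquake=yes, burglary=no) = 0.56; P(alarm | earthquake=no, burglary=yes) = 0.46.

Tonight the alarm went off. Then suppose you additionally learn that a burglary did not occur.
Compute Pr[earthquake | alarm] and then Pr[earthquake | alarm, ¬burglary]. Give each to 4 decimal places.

Pr[earthquake | alarm] ≈ 0.2249; Pr[earthquake | alarm, ¬burglary] ≈ 0.4574

P(alarm) = 0.05×0.93×0.73 + 0.46×0.93×0.27 + 0.56×0.07×0.73 + 0.78×0.07×0.27 = 0.033945 + 0.115506 + 0.028616 + 0.014742 = 0.192809
The earthquake-present share is 0.028616 + 0.014742 = 0.043358.
Hence the posterior is 0.043358/0.192809 ≈ 0.2249.

With the extra evidence:
P(alarm | ¬burglary) = 0.05×0.93 + 0.56×0.07 = 0.046500 + 0.039200 = 0.085700
The earthquake-present share is 0.56×0.07 = 0.039200.
So P(earthquake | alarm, ¬burglary) = 0.039200/0.085700 ≈ 0.4574.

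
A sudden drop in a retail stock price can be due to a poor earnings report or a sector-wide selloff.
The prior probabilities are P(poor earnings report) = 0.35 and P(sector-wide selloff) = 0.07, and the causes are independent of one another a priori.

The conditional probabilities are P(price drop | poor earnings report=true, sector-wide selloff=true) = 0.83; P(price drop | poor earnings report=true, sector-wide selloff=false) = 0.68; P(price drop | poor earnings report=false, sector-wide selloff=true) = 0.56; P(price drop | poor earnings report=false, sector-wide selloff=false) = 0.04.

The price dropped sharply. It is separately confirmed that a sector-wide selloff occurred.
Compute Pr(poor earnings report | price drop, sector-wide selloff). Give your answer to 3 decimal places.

Pr(poor earnings report | price drop, sector-wide selloff) ≈ 0.444

Sum P(price drop|·) weighted by the priors over both values of poor earnings report:
  P(price drop | sector-wide selloff) = 0.56*0.65 + 0.83*0.35
        = 0.364000 + 0.290500 = 0.654500
The terms with poor earnings report present sum to 0.290500, so
  P(poor earnings report | price drop, sector-wide selloff) = 0.290500 / 0.654500 ≈ 0.444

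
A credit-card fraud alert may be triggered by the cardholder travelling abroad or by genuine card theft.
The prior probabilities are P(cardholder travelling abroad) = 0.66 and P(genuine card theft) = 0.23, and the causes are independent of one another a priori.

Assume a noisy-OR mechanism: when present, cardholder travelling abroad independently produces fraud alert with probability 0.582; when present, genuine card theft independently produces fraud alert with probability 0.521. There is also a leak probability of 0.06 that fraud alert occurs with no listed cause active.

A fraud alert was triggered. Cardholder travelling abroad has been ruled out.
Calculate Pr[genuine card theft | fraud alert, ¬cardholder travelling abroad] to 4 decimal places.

Under noisy-OR, P(fraud alert | causes) = 1 − (1−0.06)·∏(1−qᵢ) over the active causes.
P(fraud alert | ¬cardholder travelling abroad) = 0.06·0.77 + 0.54974·0.23 = 0.046200 + 0.126440 = 0.172640
Of this, 0.126440 comes from 0.54974·0.23 (the genuine card theft=true cases).
So P(genuine card theft | fraud alert, ¬cardholder travelling abroad) = 0.126440/0.172640 ≈ 0.7324.

Pr[genuine card theft | fraud alert, ¬cardholder travelling abroad] ≈ 0.7324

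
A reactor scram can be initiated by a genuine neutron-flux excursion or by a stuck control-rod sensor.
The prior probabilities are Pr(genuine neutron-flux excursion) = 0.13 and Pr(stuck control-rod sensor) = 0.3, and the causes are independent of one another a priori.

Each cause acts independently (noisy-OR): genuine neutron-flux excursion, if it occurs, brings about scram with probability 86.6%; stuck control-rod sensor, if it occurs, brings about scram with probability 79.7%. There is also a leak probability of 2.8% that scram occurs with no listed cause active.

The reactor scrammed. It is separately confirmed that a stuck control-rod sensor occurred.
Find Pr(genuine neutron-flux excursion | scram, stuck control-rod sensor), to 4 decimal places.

Under noisy-OR, P(scram | causes) = 1 − (1−0.028)·∏(1−qᵢ) over the active causes.
For the numerator, keep only genuine neutron-flux excursion=true terms: 0.97356·0.13 = 0.126563
Normalizer over all consistent configurations: 0.802684·0.87 + 0.97356·0.13 = 0.824898
P(genuine neutron-flux excursion | scram, stuck control-rod sensor) = 0.126563/0.824898 ≈ 0.1534

Pr(genuine neutron-flux excursion | scram, stuck control-rod sensor) ≈ 0.1534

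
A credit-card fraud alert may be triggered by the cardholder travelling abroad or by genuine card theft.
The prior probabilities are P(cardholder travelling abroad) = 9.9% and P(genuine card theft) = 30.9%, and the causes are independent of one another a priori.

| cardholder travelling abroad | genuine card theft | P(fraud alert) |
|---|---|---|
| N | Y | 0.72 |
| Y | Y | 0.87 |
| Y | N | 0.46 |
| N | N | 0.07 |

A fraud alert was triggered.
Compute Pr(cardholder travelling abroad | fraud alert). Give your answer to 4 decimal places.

Pr(cardholder travelling abroad | fraud alert) ≈ 0.1923

For the numerator, keep only cardholder travelling abroad=true terms: 0.031468 + 0.026614 = 0.058082
Denominator P(fraud alert): 0.07·0.901·0.691 + 0.72·0.901·0.309 + 0.46·0.099·0.691 + 0.87·0.099·0.309 = 0.302117
Posterior = 0.058082 / 0.302117 ≈ 0.1923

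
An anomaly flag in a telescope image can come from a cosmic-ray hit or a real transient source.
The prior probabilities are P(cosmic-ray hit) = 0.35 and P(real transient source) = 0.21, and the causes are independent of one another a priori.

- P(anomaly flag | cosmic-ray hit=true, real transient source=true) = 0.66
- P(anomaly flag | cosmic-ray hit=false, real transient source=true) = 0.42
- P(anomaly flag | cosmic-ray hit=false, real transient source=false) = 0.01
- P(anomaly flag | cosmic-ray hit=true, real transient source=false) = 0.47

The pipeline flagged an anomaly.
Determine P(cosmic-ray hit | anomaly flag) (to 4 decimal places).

P(anomaly flag) = 0.01*0.65*0.79 + 0.42*0.65*0.21 + 0.47*0.35*0.79 + 0.66*0.35*0.21 = 0.005135 + 0.057330 + 0.129955 + 0.048510 = 0.240930
Restricting to configurations with cosmic-ray hit present: 0.129955 + 0.048510 = 0.178465.
So P(cosmic-ray hit | anomaly flag) = 0.178465/0.240930 ≈ 0.7407.

P(cosmic-ray hit | anomaly flag) ≈ 0.7407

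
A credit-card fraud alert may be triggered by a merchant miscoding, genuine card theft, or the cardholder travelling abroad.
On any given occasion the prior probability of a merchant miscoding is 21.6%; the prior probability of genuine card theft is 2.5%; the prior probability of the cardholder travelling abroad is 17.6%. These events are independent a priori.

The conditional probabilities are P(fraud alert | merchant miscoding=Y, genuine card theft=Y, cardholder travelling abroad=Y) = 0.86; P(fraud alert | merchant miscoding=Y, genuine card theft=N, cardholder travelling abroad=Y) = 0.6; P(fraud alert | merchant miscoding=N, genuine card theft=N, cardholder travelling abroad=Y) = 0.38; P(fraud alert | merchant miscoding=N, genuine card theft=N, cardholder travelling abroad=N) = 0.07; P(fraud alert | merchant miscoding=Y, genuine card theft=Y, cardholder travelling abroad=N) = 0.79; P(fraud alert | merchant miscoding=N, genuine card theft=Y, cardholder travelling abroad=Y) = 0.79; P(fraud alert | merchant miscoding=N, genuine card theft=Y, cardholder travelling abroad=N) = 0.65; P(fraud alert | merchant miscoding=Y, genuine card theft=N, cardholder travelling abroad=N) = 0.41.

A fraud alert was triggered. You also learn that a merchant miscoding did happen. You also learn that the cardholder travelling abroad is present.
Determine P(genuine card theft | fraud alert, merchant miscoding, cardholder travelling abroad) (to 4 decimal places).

P(genuine card theft | fraud alert, merchant miscoding, cardholder travelling abroad) ≈ 0.0354

Numerator (weight on configurations with genuine card theft): 0.86·0.025 = 0.021500
The normalizing constant is 0.6·0.975 + 0.86·0.025 = 0.606500
P(genuine card theft | fraud alert, merchant miscoding, cardholder travelling abroad) = 0.021500/0.606500 ≈ 0.0354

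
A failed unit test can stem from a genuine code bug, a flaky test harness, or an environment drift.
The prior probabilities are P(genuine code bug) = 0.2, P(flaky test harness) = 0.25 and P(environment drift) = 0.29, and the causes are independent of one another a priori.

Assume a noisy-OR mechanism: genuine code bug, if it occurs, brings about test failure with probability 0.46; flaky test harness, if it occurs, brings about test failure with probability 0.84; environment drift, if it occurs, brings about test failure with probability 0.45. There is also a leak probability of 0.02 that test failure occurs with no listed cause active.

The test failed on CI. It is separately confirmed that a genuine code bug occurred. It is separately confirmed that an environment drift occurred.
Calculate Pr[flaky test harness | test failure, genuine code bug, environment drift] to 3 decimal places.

Under noisy-OR, P(test failure | causes) = 1 − (1−0.02)·∏(1−qᵢ) over the active causes.
By total probability over both values of flaky test harness:
  P(test failure | genuine code bug, environment drift) = 0.70894·0.75 + 0.95343·0.25
        = 0.531705 + 0.238357 = 0.770062
Keeping only the flaky test harness-present terms gives 0.238357, so
  P(flaky test harness | test failure, genuine code bug, environment drift) = 0.238357 / 0.770062 ≈ 0.310

Pr[flaky test harness | test failure, genuine code bug, environment drift] ≈ 0.310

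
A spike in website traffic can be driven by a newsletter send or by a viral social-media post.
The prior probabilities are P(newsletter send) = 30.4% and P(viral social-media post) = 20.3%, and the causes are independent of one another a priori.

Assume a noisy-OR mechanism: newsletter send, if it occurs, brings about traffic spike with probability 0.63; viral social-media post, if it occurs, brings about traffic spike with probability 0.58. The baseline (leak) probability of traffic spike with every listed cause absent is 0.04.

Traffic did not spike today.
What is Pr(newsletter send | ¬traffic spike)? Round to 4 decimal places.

Pr(newsletter send | ¬traffic spike) ≈ 0.1391

Under noisy-OR, P(traffic spike | causes) = 1 − (1−0.04)·∏(1−qᵢ) over the active causes.
By total probability over the 4 (newsletter send, viral social-media post) configurations:
  P(¬traffic spike) = 0.96×0.696×0.797 + 0.4032×0.696×0.203 + 0.3552×0.304×0.797 + 0.149184×0.304×0.203
        = 0.532524 + 0.056967 + 0.086061 + 0.009206 = 0.684758
The terms with newsletter send present sum to 0.095267, so
  P(newsletter send | ¬traffic spike) = 0.095267 / 0.684758 ≈ 0.1391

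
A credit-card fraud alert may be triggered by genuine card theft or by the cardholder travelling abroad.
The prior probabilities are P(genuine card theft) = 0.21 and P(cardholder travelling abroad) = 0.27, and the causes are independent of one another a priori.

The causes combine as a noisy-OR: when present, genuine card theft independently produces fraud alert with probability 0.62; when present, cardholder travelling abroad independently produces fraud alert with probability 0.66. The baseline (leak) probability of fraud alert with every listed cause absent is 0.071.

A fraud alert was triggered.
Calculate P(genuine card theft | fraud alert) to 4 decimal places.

P(genuine card theft | fraud alert) ≈ 0.4437

Under noisy-OR, P(fraud alert | causes) = 1 − (1−0.071)·∏(1−qᵢ) over the active causes.
By total probability over the 4 (genuine card theft, cardholder travelling abroad) configurations:
  P(fraud alert) = 0.071·0.79·0.73 + 0.68414·0.79·0.27 + 0.64698·0.21·0.73 + 0.879973·0.21·0.27
        = 0.040946 + 0.145927 + 0.099182 + 0.049894 = 0.335949
The terms with genuine card theft present sum to 0.149076, so
  P(genuine card theft | fraud alert) = 0.149076 / 0.335949 ≈ 0.4437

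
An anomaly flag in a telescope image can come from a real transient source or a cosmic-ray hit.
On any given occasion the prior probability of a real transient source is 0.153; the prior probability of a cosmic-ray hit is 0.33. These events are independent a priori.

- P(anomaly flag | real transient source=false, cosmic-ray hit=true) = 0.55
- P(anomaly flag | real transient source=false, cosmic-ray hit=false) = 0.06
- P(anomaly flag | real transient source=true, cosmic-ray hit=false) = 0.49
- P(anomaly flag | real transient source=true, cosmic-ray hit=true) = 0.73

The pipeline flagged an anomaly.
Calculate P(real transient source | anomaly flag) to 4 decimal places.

For the numerator, keep only real transient source=true terms: 0.050230 + 0.036858 = 0.087088
Normalizer over all consistent configurations: 0.06*0.847*0.67 + 0.55*0.847*0.33 + 0.49*0.153*0.67 + 0.73*0.153*0.33 = 0.274868
Posterior = 0.087088 / 0.274868 ≈ 0.3168

P(real transient source | anomaly flag) ≈ 0.3168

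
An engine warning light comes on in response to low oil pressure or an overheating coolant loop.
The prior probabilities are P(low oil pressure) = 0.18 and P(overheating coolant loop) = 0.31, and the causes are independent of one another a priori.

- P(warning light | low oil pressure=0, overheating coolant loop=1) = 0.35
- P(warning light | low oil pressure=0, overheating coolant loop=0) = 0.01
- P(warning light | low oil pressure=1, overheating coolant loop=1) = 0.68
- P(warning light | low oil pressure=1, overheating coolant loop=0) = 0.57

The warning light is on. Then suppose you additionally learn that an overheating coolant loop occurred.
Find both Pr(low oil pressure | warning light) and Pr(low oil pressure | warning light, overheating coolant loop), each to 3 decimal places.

Pr(low oil pressure | warning light) ≈ 0.535; Pr(low oil pressure | warning light, overheating coolant loop) ≈ 0.299

For the numerator, keep only low oil pressure=true terms: 0.070794 + 0.037944 = 0.108738
Denominator P(warning light): 0.01×0.82×0.69 + 0.35×0.82×0.31 + 0.57×0.18×0.69 + 0.68×0.18×0.31 = 0.203366
Posterior = 0.108738 / 0.203366 ≈ 0.535

With the extra evidence:
Sum P(warning light|·) weighted by the priors over both values of low oil pressure:
  P(warning light | overheating coolant loop) = 0.35*0.82 + 0.68*0.18
        = 0.287000 + 0.122400 = 0.409400
Configurations with low oil pressure contribute 0.122400, so
  P(low oil pressure | warning light, overheating coolant loop) = 0.122400 / 0.409400 ≈ 0.299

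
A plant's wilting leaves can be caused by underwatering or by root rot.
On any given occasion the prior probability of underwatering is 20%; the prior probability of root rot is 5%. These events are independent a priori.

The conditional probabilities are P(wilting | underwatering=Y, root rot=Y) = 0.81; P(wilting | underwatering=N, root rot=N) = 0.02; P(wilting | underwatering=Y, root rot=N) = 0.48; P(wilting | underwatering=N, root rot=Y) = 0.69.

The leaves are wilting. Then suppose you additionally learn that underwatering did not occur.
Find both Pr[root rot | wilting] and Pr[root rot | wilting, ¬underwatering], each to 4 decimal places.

Pr[root rot | wilting] ≈ 0.2512; Pr[root rot | wilting, ¬underwatering] ≈ 0.6449

Sum P(wilting|·) weighted by the priors over the 4 (underwatering, root rot) configurations:
  P(wilting) = 0.02×0.8×0.95 + 0.69×0.8×0.05 + 0.48×0.2×0.95 + 0.81×0.2×0.05
        = 0.015200 + 0.027600 + 0.091200 + 0.008100 = 0.142100
The terms with root rot present sum to 0.035700, so
  P(root rot | wilting) = 0.035700 / 0.142100 ≈ 0.2512

Now condition on the additional information:
P(wilting | ¬underwatering) = 0.02·0.95 + 0.69·0.05 = 0.019000 + 0.034500 = 0.053500
Of this, 0.034500 comes from 0.69·0.05 (the root rot=true cases).
P(root rot | wilting, ¬underwatering) = 0.034500 / 0.053500 ≈ 0.6449
With underwatering excluded, root rot must carry more of the explanatory weight for the wilting.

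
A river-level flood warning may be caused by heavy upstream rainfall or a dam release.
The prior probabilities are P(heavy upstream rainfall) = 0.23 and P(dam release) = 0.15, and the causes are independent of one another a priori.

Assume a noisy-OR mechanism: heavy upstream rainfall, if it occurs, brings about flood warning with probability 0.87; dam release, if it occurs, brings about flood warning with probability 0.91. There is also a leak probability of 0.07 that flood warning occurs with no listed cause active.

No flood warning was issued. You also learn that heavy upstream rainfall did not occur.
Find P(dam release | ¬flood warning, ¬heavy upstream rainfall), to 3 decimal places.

Under noisy-OR, P(flood warning | causes) = 1 − (1−0.07)·∏(1−qᵢ) over the active causes.
Weight on dam release=true, given the evidence: 0.0837*0.15 = 0.012555
Denominator P(¬flood warning | ¬heavy upstream rainfall): 0.93*0.85 + 0.0837*0.15 = 0.803055
Posterior = 0.012555 / 0.803055 ≈ 0.016

P(dam release | ¬flood warning, ¬heavy upstream rainfall) ≈ 0.016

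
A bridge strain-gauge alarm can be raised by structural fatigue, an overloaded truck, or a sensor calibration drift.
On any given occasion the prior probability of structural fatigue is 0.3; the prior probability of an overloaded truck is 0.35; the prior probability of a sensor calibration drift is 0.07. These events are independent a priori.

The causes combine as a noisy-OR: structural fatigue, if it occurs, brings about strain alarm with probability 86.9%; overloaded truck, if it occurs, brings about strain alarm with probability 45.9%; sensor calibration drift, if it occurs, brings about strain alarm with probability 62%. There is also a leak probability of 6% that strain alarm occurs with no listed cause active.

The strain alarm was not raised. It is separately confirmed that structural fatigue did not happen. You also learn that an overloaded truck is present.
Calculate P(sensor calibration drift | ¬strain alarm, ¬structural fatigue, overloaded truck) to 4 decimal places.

P(sensor calibration drift | ¬strain alarm, ¬structural fatigue, overloaded truck) ≈ 0.0278

Under noisy-OR, P(strain alarm | causes) = 1 − (1−0.06)·∏(1−qᵢ) over the active causes.
P(¬strain alarm | ¬structural fatigue, overloaded truck) = 0.50854*0.93 + 0.193245*0.07 = 0.472942 + 0.013527 = 0.486469
Of this, 0.013527 comes from 0.193245*0.07 (the sensor calibration drift=true cases).
P(sensor calibration drift | ¬strain alarm, ¬structural fatigue, overloaded truck) = 0.013527 / 0.486469 ≈ 0.0278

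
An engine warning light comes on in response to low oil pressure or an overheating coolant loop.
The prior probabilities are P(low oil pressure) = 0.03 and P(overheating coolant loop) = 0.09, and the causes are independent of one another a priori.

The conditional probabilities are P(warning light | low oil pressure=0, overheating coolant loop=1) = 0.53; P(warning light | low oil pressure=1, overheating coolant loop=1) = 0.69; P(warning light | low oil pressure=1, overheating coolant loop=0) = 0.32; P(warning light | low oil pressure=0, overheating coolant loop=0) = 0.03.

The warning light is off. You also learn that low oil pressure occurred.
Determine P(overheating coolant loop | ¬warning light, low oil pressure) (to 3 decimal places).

P(overheating coolant loop | ¬warning light, low oil pressure) ≈ 0.043

Weight on overheating coolant loop=true, given the evidence: 0.31·0.09 = 0.027900
Denominator P(¬warning light | low oil pressure): 0.68·0.91 + 0.31·0.09 = 0.646700
P(overheating coolant loop | ¬warning light, low oil pressure) = 0.027900/0.646700 ≈ 0.043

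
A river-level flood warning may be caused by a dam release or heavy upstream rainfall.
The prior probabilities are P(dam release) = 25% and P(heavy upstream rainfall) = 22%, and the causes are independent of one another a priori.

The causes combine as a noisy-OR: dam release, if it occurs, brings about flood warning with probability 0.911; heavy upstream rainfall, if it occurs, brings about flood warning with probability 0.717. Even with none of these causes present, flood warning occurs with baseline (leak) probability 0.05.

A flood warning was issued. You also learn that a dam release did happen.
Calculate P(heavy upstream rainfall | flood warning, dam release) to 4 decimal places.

P(heavy upstream rainfall | flood warning, dam release) ≈ 0.2312

Under noisy-OR, P(flood warning | causes) = 1 − (1−0.05)·∏(1−qᵢ) over the active causes.
By total probability over both values of heavy upstream rainfall:
  P(flood warning | dam release) = 0.91545·0.78 + 0.976072·0.22
        = 0.714051 + 0.214736 = 0.928787
Keeping only the heavy upstream rainfall-present terms gives 0.214736, so
  P(heavy upstream rainfall | flood warning, dam release) = 0.214736 / 0.928787 ≈ 0.2312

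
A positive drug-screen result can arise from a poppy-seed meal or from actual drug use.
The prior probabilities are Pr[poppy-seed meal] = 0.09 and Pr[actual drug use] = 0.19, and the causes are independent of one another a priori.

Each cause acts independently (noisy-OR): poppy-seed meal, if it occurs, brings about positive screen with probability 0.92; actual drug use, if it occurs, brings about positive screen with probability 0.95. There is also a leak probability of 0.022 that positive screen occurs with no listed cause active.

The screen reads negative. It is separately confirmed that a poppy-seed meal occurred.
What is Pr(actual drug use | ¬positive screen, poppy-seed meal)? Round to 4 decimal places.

Pr(actual drug use | ¬positive screen, poppy-seed meal) ≈ 0.0116

Under noisy-OR, P(positive screen | causes) = 1 − (1−0.022)·∏(1−qᵢ) over the active causes.
Enumerate both values of actual drug use and weight by the priors:
  P(¬positive screen | poppy-seed meal) = 0.07824·0.81 + 0.003912·0.19
        = 0.063374 + 0.000743 = 0.064117
Configurations with actual drug use contribute 0.000743, so
  P(actual drug use | ¬positive screen, poppy-seed meal) = 0.000743 / 0.064117 ≈ 0.0116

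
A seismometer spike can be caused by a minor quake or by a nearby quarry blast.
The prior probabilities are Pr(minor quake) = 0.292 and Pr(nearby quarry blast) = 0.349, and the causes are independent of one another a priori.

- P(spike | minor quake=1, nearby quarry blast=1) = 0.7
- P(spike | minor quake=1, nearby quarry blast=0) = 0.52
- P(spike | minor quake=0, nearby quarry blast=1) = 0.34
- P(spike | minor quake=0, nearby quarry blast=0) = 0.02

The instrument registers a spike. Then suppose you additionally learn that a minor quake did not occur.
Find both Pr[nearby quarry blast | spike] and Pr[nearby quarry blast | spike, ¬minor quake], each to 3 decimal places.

P(spike) = 0.02×0.708×0.651 + 0.34×0.708×0.349 + 0.52×0.292×0.651 + 0.7×0.292×0.349 = 0.009218 + 0.084011 + 0.098848 + 0.071336 = 0.263413
The nearby quarry blast-present share is 0.084011 + 0.071336 = 0.155347.
So P(nearby quarry blast | spike) = 0.155347/0.263413 ≈ 0.590.

Now also conditioning on minor quake≠true:
For the numerator, keep only nearby quarry blast=true terms: 0.34*0.349 = 0.118660
The normalizing constant is 0.02*0.651 + 0.34*0.349 = 0.131680
P(nearby quarry blast | spike, ¬minor quake) = 0.118660/0.131680 ≈ 0.901

Pr[nearby quarry blast | spike] ≈ 0.590; Pr[nearby quarry blast | spike, ¬minor quake] ≈ 0.901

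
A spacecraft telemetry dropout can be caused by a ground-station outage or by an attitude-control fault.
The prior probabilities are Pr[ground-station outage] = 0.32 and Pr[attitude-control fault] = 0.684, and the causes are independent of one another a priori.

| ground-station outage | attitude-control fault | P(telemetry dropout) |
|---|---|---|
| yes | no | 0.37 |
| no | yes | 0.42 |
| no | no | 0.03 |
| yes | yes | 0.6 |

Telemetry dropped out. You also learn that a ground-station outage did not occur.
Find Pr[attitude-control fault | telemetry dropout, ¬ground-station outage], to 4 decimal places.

Pr[attitude-control fault | telemetry dropout, ¬ground-station outage] ≈ 0.9681

Enumerate both values of attitude-control fault and weight by the priors:
  P(telemetry dropout | ¬ground-station outage) = 0.03×0.316 + 0.42×0.684
        = 0.009480 + 0.287280 = 0.296760
The terms with attitude-control fault present sum to 0.287280, so
  P(attitude-control fault | telemetry dropout, ¬ground-station outage) = 0.287280 / 0.296760 ≈ 0.9681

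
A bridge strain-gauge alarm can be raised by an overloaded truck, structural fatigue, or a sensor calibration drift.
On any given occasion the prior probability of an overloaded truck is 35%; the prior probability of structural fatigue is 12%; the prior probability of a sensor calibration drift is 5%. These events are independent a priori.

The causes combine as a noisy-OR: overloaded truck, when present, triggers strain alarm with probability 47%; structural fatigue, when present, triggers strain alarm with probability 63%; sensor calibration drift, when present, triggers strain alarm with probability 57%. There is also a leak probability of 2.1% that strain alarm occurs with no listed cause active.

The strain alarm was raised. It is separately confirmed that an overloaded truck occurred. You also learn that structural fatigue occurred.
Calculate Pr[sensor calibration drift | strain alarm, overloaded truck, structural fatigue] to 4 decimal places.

Pr[sensor calibration drift | strain alarm, overloaded truck, structural fatigue] ≈ 0.0564

Under noisy-OR, P(strain alarm | causes) = 1 − (1−0.021)·∏(1−qᵢ) over the active causes.
P(strain alarm | overloaded truck, structural fatigue) = 0.808018*0.95 + 0.917448*0.05 = 0.767617 + 0.045872 = 0.813489
Restricting to configurations with sensor calibration drift present: 0.917448*0.05 = 0.045872.
Hence the posterior is 0.045872/0.813489 ≈ 0.0564.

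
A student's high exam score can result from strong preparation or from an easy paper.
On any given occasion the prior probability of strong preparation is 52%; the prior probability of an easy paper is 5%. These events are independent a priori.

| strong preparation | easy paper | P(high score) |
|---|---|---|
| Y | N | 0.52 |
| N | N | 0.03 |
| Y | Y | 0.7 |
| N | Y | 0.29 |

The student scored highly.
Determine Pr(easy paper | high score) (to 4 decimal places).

Pr(easy paper | high score) ≈ 0.0851

Numerator (weight on configurations with easy paper): 0.006960 + 0.018200 = 0.025160
The normalizing constant is 0.03*0.48*0.95 + 0.29*0.48*0.05 + 0.52*0.52*0.95 + 0.7*0.52*0.05 = 0.295720
P(easy paper | high score) = 0.025160/0.295720 ≈ 0.0851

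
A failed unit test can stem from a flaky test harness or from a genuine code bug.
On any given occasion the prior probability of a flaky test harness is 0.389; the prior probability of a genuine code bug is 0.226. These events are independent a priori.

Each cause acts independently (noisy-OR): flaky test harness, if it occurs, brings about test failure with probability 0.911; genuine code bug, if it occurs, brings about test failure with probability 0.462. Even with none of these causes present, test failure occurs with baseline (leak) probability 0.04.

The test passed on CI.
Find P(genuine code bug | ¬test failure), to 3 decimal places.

Under noisy-OR, P(test failure | causes) = 1 − (1−0.04)·∏(1−qᵢ) over the active causes.
P(¬test failure) = 0.96·0.611·0.774 + 0.51648·0.611·0.226 + 0.08544·0.389·0.774 + 0.045967·0.389·0.226 = 0.453997 + 0.071319 + 0.025725 + 0.004041 = 0.555082
Of this, 0.075360 comes from 0.071319 + 0.004041 (the genuine code bug=true cases).
So P(genuine code bug | ¬test failure) = 0.075360/0.555082 ≈ 0.136.

P(genuine code bug | ¬test failure) ≈ 0.136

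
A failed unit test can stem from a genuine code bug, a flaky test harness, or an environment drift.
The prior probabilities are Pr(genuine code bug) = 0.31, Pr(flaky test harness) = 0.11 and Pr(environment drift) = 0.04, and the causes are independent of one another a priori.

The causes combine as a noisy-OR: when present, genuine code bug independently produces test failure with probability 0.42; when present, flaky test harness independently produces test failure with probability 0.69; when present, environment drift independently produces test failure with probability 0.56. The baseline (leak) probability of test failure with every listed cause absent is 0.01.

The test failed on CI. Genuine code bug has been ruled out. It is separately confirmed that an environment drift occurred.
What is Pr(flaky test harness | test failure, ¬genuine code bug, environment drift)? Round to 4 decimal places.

Under noisy-OR, P(test failure | causes) = 1 − (1−0.01)·∏(1−qᵢ) over the active causes.
P(test failure | ¬genuine code bug, environment drift) = 0.5644×0.89 + 0.864964×0.11 = 0.502316 + 0.095146 = 0.597462
Of this, 0.095146 comes from 0.864964×0.11 (the flaky test harness=true cases).
So P(flaky test harness | test failure, ¬genuine code bug, environment drift) = 0.095146/0.597462 ≈ 0.1593.

Pr(flaky test harness | test failure, ¬genuine code bug, environment drift) ≈ 0.1593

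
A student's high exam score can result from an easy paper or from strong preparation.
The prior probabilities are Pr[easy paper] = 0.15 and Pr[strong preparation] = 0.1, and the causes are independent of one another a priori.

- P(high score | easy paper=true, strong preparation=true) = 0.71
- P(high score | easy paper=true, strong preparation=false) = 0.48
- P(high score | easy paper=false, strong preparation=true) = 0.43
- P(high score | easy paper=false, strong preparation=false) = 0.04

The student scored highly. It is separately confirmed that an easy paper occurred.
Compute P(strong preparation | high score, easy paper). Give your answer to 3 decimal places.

By total probability over both values of strong preparation:
  P(high score | easy paper) = 0.48*0.9 + 0.71*0.1
        = 0.432000 + 0.071000 = 0.503000
Configurations with strong preparation contribute 0.071000, so
  P(strong preparation | high score, easy paper) = 0.071000 / 0.503000 ≈ 0.141

P(strong preparation | high score, easy paper) ≈ 0.141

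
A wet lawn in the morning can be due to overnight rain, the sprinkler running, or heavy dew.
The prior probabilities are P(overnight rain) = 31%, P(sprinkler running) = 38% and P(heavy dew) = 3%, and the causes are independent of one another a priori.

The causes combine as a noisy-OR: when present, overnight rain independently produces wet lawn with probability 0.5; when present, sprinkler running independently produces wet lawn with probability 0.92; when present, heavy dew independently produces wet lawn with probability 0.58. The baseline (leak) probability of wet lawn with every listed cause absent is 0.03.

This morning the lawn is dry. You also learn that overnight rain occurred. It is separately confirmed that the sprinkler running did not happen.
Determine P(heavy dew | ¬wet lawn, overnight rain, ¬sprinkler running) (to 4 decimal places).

P(heavy dew | ¬wet lawn, overnight rain, ¬sprinkler running) ≈ 0.0128

Under noisy-OR, P(wet lawn | causes) = 1 − (1−0.03)·∏(1−qᵢ) over the active causes.
P(¬wet lawn | overnight rain, ¬sprinkler running) = 0.485·0.97 + 0.2037·0.03 = 0.470450 + 0.006111 = 0.476561
The heavy dew-present share is 0.2037·0.03 = 0.006111.
So P(heavy dew | ¬wet lawn, overnight rain, ¬sprinkler running) = 0.006111/0.476561 ≈ 0.0128.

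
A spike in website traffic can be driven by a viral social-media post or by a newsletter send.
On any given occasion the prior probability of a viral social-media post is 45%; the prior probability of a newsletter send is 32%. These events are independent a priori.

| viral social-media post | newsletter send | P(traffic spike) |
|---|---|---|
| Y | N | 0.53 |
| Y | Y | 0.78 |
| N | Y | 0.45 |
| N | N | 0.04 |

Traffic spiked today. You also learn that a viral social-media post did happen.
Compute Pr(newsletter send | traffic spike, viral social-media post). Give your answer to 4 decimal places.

Numerator (weight on configurations with newsletter send): 0.78·0.32 = 0.249600
Normalizer over all consistent configurations: 0.53·0.68 + 0.78·0.32 = 0.610000
P(newsletter send | traffic spike, viral social-media post) = 0.249600/0.610000 ≈ 0.4092

Pr(newsletter send | traffic spike, viral social-media post) ≈ 0.4092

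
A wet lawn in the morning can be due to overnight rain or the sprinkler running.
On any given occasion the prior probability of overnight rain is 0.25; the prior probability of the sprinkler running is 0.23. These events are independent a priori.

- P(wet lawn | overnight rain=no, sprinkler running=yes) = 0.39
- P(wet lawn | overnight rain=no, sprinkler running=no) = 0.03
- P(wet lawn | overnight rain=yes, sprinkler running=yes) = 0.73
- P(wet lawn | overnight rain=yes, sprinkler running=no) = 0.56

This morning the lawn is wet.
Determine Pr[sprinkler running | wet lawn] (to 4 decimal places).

By total probability over the 4 (overnight rain, sprinkler running) configurations:
  P(wet lawn) = 0.03*0.75*0.77 + 0.39*0.75*0.23 + 0.56*0.25*0.77 + 0.73*0.25*0.23
        = 0.017325 + 0.067275 + 0.107800 + 0.041975 = 0.234375
Keeping only the sprinkler running-present terms gives 0.109250, so
  P(sprinkler running | wet lawn) = 0.109250 / 0.234375 ≈ 0.4661

Pr[sprinkler running | wet lawn] ≈ 0.4661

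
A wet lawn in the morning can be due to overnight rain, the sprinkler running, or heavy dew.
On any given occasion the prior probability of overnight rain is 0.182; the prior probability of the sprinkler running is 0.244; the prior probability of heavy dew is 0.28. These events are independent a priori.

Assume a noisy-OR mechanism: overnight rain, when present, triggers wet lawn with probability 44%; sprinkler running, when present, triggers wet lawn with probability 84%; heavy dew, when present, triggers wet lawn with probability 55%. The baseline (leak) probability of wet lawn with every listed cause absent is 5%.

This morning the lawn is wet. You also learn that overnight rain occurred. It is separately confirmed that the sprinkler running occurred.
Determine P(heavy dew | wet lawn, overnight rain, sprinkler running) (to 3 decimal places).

P(heavy dew | wet lawn, overnight rain, sprinkler running) ≈ 0.290

Under noisy-OR, P(wet lawn | causes) = 1 − (1−0.05)·∏(1−qᵢ) over the active causes.
Enumerate both values of heavy dew and weight by the priors:
  P(wet lawn | overnight rain, sprinkler running) = 0.91488*0.72 + 0.961696*0.28
        = 0.658714 + 0.269275 = 0.927989
Configurations with heavy dew contribute 0.269275, so
  P(heavy dew | wet lawn, overnight rain, sprinkler running) = 0.269275 / 0.927989 ≈ 0.290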